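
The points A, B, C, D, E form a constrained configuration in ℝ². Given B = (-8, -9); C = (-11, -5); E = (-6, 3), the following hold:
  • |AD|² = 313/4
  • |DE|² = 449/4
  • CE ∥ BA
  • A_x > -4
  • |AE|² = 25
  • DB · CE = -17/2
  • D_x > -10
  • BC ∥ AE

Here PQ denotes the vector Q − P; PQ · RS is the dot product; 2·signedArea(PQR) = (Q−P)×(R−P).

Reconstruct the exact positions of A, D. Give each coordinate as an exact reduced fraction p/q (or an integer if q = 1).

1. A_x = -3  [BC ∥ AE ∩ CE ∥ BA]
2. A_y = -1  [BC ∥ AE ∩ CE ∥ BA]
   → A = (-3, -1)
3. D_x = -19/2  [line -5·x + -8·y + -207/2 = 0 ∩ |DE|² = 449/4]
4. D_y = -7  [line -5·x + -8·y + -207/2 = 0 ∩ |DE|² = 449/4]
   → D = (-19/2, -7)

A = (-3, -1)
D = (-19/2, -7)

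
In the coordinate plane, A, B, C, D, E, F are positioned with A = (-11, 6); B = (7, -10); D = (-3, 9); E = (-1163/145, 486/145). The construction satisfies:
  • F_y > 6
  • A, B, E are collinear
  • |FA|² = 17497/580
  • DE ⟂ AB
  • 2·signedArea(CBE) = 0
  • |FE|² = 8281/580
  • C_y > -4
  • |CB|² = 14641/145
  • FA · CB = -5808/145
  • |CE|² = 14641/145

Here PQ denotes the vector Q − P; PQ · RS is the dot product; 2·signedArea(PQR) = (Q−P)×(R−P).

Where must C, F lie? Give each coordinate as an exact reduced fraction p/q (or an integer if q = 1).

1. C_x = -74/145  [line -1936/145·x + -2178/145·y + -8228/145 = 0 ∩ |CB|² = 14641/145]
2. C_y = -482/145  [line -1936/145·x + -2178/145·y + -8228/145 = 0 ∩ |CB|² = 14641/145]
   → C = (-74/145, -482/145)
3. F_x = -799/145  [line -1089/145·x + 968/145·y + -11979/145 = 0 ∩ |FE|² = 8281/580]
4. F_y = 1791/290  [line -1089/145·x + 968/145·y + -11979/145 = 0 ∩ |FE|² = 8281/580]
   → F = (-799/145, 1791/290)

C = (-74/145, -482/145)
F = (-799/145, 1791/290)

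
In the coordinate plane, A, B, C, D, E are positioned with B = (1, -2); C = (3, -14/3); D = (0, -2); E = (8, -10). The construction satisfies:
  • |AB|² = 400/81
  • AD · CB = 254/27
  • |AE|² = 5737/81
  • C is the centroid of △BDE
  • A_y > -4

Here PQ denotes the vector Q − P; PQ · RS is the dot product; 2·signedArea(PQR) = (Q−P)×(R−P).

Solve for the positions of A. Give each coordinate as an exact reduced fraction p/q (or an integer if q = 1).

A = (7/3, -34/9)

1. A_x = 7/3  [line 2·x + -8/3·y + -398/27 = 0 ∩ |AB|² = 400/81]
2. A_y = -34/9  [line 2·x + -8/3·y + -398/27 = 0 ∩ |AB|² = 400/81]
   → A = (7/3, -34/9)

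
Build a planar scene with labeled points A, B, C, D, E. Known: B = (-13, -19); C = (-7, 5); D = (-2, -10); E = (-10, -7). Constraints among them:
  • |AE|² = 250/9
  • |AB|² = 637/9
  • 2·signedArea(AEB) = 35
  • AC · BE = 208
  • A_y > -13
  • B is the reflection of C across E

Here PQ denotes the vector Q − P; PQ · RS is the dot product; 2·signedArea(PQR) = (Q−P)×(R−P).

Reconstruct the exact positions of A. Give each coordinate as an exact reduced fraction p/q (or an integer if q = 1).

A = (-25/3, -12)

1. A_x = -25/3  [2·signedArea(AEB) = 35 ∩ AC · BE = 208]
2. A_y = -12  [2·signedArea(AEB) = 35 ∩ AC · BE = 208]
   → A = (-25/3, -12)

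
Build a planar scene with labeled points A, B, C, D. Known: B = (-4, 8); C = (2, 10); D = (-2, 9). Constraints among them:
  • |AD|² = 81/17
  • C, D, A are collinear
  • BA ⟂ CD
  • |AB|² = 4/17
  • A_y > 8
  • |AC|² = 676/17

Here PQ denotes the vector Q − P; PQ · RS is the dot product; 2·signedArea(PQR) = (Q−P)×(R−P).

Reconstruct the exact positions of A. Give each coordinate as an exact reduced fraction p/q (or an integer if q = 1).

A = (-70/17, 144/17)

1. A_x = -70/17  [C, D, A are collinear ∩ BA ⟂ CD]
2. A_y = 144/17  [C, D, A are collinear ∩ BA ⟂ CD]
   → A = (-70/17, 144/17)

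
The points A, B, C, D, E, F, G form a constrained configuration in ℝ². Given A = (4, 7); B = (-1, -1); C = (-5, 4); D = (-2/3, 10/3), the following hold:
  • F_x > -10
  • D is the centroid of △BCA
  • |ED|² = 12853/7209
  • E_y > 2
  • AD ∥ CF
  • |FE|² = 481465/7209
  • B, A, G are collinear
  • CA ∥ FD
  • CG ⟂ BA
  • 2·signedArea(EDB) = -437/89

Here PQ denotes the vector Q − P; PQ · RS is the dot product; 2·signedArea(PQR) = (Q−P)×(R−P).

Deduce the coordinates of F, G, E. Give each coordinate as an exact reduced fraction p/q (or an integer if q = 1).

1. F_x = -29/3  [CA ∥ FD ∩ AD ∥ CF]
2. F_y = 1/3  [CA ∥ FD ∩ AD ∥ CF]
   → F = (-29/3, 1/3)
3. G_x = 11/89  [B, A, G are collinear ∩ CG ⟂ BA]
4. G_y = 71/89  [B, A, G are collinear ∩ CG ⟂ BA]
   → G = (11/89, 71/89)
5. E_x = -1480/801  [line 13/3·x + -1/3·y + 793/89 = 0 ∩ |FE|² = 481465/7209]
6. E_y = 2171/801  [line 13/3·x + -1/3·y + 793/89 = 0 ∩ |FE|² = 481465/7209]
   → E = (-1480/801, 2171/801)

E = (-1480/801, 2171/801)
F = (-29/3, 1/3)
G = (11/89, 71/89)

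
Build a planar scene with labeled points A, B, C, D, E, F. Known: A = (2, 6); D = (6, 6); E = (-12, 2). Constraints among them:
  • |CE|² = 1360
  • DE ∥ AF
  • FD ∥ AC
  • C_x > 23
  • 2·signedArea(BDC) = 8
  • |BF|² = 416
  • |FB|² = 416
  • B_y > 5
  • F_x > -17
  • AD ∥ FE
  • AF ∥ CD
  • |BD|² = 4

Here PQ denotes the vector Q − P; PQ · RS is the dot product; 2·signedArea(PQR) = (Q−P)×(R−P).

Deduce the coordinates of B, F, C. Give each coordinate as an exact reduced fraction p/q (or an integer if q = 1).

B = (4, 6)
C = (24, 10)
F = (-16, 2)

1. F_x = -16  [AD ∥ FE ∩ DE ∥ AF]
2. F_y = 2  [AD ∥ FE ∩ DE ∥ AF]
   → F = (-16, 2)
3. C_x = 24  [AF ∥ CD ∩ FD ∥ AC]
4. C_y = 10  [AF ∥ CD ∩ FD ∥ AC]
   → C = (24, 10)
5. B_x = 4  [line -4·x + 18·y + -92 = 0 ∩ |BF|² = 416]
6. B_y = 6  [line -4·x + 18·y + -92 = 0 ∩ |BF|² = 416]
   → B = (4, 6)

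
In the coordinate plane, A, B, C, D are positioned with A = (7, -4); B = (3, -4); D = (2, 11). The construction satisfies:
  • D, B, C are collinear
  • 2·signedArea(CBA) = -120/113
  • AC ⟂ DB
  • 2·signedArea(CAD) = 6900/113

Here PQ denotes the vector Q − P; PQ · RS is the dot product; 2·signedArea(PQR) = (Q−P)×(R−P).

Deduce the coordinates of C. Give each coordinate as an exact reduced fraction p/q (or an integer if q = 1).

1. C_x = 341/113  [D, B, C are collinear ∩ AC ⟂ DB]
2. C_y = -482/113  [D, B, C are collinear ∩ AC ⟂ DB]
   → C = (341/113, -482/113)

C = (341/113, -482/113)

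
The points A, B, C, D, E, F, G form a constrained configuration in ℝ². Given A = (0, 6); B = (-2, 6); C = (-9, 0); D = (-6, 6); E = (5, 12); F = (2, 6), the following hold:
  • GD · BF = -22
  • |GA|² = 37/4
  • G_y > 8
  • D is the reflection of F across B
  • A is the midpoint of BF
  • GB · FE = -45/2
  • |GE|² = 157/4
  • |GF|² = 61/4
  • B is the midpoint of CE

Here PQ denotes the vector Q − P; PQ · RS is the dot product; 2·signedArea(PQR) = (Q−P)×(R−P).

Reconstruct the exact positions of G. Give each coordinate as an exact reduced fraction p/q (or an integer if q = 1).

G = (-1/2, 9)

1. G_x = -1/2  [GB · FE = -45/2 ∩ GD · BF = -22]
2. G_y = 9  [GB · FE = -45/2 ∩ GD · BF = -22]
   → G = (-1/2, 9)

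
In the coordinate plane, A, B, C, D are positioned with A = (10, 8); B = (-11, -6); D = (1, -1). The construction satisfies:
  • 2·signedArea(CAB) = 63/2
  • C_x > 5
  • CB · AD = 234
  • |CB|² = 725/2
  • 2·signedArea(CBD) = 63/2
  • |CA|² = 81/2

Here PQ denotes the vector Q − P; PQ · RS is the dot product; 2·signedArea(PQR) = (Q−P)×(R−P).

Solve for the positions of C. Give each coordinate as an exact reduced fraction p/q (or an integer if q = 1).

C = (11/2, 7/2)

1. C_x = 11/2  [2·signedArea(CAB) = 63/2 ∩ CB · AD = 234]
2. C_y = 7/2  [2·signedArea(CAB) = 63/2 ∩ CB · AD = 234]
   → C = (11/2, 7/2)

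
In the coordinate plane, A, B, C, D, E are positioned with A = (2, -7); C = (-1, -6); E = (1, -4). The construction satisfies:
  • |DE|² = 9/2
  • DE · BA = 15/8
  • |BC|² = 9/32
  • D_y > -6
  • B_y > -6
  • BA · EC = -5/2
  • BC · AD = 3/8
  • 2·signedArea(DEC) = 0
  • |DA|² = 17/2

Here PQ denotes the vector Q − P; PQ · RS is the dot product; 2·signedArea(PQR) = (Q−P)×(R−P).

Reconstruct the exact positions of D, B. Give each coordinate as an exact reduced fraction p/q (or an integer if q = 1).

1. B_x = -5/8  [line 2·x + 2·y + 25/2 = 0 ∩ |BC|² = 9/32]
2. B_y = -45/8  [line 2·x + 2·y + 25/2 = 0 ∩ |BC|² = 9/32]
   → B = (-5/8, -45/8)
3. D_x = -1/2  [2·signedArea(DEC) = 0 ∩ BC · AD = 3/8]
4. D_y = -11/2  [2·signedArea(DEC) = 0 ∩ BC · AD = 3/8]
   → D = (-1/2, -11/2)

B = (-5/8, -45/8)
D = (-1/2, -11/2)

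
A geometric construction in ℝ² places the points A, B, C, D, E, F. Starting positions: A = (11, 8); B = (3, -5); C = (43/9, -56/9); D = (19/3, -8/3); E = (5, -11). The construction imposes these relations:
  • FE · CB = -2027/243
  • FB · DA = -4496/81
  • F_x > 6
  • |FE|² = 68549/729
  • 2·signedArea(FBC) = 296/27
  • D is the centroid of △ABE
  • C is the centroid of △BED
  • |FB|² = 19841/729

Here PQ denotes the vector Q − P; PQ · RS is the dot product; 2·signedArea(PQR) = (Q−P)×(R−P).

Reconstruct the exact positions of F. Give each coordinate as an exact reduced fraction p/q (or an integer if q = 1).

1. F_x = 185/27  [FE · CB = -2027/243 ∩ 2·signedArea(FBC) = 296/27]
2. F_y = -40/27  [FE · CB = -2027/243 ∩ 2·signedArea(FBC) = 296/27]
   → F = (185/27, -40/27)

F = (185/27, -40/27)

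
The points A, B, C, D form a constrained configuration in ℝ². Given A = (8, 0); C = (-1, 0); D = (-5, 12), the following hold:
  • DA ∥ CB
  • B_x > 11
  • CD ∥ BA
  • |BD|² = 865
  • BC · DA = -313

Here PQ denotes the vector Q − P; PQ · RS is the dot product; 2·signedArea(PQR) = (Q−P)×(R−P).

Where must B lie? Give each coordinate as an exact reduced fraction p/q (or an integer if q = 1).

B = (12, -12)

1. B_x = 12  [CD ∥ BA ∩ DA ∥ CB]
2. B_y = -12  [CD ∥ BA ∩ DA ∥ CB]
   → B = (12, -12)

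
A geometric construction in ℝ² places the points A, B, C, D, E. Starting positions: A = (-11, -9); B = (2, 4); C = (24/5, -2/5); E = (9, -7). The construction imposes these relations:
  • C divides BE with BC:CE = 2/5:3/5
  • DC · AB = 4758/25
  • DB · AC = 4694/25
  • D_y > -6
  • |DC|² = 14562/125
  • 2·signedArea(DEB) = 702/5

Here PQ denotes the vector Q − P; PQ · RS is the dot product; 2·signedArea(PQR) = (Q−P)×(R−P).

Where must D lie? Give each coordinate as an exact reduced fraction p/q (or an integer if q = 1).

D = (-117/25, -139/25)

1. D_x = -117/25  [2·signedArea(DEB) = 702/5 ∩ DC · AB = 4758/25]
2. D_y = -139/25  [2·signedArea(DEB) = 702/5 ∩ DC · AB = 4758/25]
   → D = (-117/25, -139/25)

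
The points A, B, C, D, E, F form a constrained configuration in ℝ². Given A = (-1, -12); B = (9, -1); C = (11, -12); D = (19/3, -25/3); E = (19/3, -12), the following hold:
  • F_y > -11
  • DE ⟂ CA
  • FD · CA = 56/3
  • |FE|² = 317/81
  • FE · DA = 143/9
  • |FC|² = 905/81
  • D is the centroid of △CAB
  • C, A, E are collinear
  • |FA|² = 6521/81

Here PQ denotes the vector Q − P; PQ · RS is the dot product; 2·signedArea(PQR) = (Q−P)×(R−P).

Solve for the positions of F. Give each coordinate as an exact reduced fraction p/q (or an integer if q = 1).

F = (71/9, -97/9)

1. F_x = 71/9  [FD · CA = 56/3 ∩ FE · DA = 143/9]
2. F_y = -97/9  [FD · CA = 56/3 ∩ FE · DA = 143/9]
   → F = (71/9, -97/9)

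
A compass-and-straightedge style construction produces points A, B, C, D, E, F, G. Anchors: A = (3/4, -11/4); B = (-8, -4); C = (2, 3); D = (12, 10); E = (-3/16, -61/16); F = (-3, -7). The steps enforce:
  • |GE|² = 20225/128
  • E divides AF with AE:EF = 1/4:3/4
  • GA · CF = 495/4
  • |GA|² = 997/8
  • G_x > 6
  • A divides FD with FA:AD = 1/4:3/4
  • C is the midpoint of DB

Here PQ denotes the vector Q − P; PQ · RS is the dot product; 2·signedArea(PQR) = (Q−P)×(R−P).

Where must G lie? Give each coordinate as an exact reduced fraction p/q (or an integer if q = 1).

1. G_x = 7  [line 5·x + 10·y + -100 = 0 ∩ |GA|² = 997/8]
2. G_y = 13/2  [line 5·x + 10·y + -100 = 0 ∩ |GA|² = 997/8]
   → G = (7, 13/2)

G = (7, 13/2)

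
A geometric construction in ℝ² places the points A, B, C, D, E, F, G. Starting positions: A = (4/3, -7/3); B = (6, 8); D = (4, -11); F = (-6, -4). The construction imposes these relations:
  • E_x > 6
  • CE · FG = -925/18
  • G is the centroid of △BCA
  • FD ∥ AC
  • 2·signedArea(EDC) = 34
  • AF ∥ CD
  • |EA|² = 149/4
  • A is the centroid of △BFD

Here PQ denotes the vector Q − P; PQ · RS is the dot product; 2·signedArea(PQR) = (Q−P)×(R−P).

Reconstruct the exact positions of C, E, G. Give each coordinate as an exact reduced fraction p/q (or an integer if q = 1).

1. C_x = 34/3  [AF ∥ CD ∩ FD ∥ AC]
2. C_y = -28/3  [AF ∥ CD ∩ FD ∥ AC]
   → C = (34/3, -28/3)
3. E_x = 19/3  [line -5/3·x + 22/3·y + 160/3 = 0 ∩ |EA|² = 149/4]
4. E_y = -35/6  [line -5/3·x + 22/3·y + 160/3 = 0 ∩ |EA|² = 149/4]
   → E = (19/3, -35/6)
5. G_x = 56/9  [G is the centroid of △BCA]
6. G_y = -11/9  [G is the centroid of △BCA]
   → G = (56/9, -11/9)

C = (34/3, -28/3)
E = (19/3, -35/6)
G = (56/9, -11/9)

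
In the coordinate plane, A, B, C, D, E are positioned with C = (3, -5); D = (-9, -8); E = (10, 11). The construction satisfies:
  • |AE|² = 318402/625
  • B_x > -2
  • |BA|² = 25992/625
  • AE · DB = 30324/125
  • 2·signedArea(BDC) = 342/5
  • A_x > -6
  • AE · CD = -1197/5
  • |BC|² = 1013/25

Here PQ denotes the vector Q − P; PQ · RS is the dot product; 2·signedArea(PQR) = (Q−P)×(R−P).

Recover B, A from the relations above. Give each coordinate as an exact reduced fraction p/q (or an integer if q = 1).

1. A_x = -149/25  [line 12·x + 3·y + 432/5 = 0 ∩ |AE|² = 318402/625]
2. A_y = -124/25  [line 12·x + 3·y + 432/5 = 0 ∩ |AE|² = 318402/625]
   → A = (-149/25, -124/25)
3. B_x = -7/5  [2·signedArea(BDC) = 342/5 ∩ AE · DB = 30324/125]
4. B_y = -2/5  [2·signedArea(BDC) = 342/5 ∩ AE · DB = 30324/125]
   → B = (-7/5, -2/5)

A = (-149/25, -124/25)
B = (-7/5, -2/5)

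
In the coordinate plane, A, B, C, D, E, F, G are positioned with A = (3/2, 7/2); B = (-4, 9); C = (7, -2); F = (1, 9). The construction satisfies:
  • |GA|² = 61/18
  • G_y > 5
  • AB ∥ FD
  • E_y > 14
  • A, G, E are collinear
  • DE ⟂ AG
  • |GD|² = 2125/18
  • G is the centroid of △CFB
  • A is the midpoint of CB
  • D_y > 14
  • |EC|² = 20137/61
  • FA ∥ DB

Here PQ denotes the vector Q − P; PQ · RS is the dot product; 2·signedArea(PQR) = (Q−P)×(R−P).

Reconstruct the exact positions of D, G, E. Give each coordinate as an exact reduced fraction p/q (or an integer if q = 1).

D = (-9/2, 29/2)
E = (28/61, 912/61)
G = (4/3, 16/3)

1. D_x = -9/2  [FA ∥ DB ∩ AB ∥ FD]
2. D_y = 29/2  [FA ∥ DB ∩ AB ∥ FD]
   → D = (-9/2, 29/2)
3. G_x = 4/3  [G is the centroid of △CFB]
4. G_y = 16/3  [G is the centroid of △CFB]
   → G = (4/3, 16/3)
5. E_x = 28/61  [A, G, E are collinear ∩ DE ⟂ AG]
6. E_y = 912/61  [A, G, E are collinear ∩ DE ⟂ AG]
   → E = (28/61, 912/61)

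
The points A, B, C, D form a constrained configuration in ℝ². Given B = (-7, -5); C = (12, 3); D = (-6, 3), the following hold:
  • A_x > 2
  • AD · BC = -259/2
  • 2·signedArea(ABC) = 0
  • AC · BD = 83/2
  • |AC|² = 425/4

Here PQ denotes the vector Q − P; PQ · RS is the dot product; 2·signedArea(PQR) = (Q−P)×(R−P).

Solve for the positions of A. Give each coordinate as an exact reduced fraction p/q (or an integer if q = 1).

A = (5/2, -1)

1. A_x = 5/2  [2·signedArea(ABC) = 0 ∩ AC · BD = 83/2]
2. A_y = -1  [2·signedArea(ABC) = 0 ∩ AC · BD = 83/2]
   → A = (5/2, -1)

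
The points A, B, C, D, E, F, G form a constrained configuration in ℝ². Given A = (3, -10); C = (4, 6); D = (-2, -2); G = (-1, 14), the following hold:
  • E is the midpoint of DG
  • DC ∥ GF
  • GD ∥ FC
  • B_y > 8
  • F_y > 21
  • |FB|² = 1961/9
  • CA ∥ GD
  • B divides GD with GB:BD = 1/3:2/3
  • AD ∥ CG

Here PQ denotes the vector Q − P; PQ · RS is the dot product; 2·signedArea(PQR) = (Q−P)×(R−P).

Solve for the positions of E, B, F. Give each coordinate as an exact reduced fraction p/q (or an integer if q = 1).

1. E_x = -3/2  [E is the midpoint of DG]
2. E_y = 6  [E is the midpoint of DG]
   → E = (-3/2, 6)
3. B_x = -4/3  [B divides GD with GB:BD = 1/3:2/3]
4. B_y = 26/3  [B divides GD with GB:BD = 1/3:2/3]
   → B = (-4/3, 26/3)
5. F_x = 5  [GD ∥ FC ∩ DC ∥ GF]
6. F_y = 22  [GD ∥ FC ∩ DC ∥ GF]
   → F = (5, 22)

B = (-4/3, 26/3)
E = (-3/2, 6)
F = (5, 22)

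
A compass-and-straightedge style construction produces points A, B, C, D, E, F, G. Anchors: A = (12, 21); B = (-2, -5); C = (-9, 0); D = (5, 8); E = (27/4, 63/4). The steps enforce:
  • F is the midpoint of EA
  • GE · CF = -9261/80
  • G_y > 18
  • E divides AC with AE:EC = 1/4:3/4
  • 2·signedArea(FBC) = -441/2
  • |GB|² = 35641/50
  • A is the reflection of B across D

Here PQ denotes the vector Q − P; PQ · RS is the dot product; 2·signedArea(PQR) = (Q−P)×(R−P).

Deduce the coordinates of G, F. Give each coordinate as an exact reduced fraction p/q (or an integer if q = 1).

1. F_x = 75/8  [F is the midpoint of EA]
2. F_y = 147/8  [F is the midpoint of EA]
   → F = (75/8, 147/8)
3. G_x = 99/10  [line -147/8·x + -147/8·y + 2646/5 = 0 ∩ |GB|² = 35641/50]
4. G_y = 189/10  [line -147/8·x + -147/8·y + 2646/5 = 0 ∩ |GB|² = 35641/50]
   → G = (99/10, 189/10)

F = (75/8, 147/8)
G = (99/10, 189/10)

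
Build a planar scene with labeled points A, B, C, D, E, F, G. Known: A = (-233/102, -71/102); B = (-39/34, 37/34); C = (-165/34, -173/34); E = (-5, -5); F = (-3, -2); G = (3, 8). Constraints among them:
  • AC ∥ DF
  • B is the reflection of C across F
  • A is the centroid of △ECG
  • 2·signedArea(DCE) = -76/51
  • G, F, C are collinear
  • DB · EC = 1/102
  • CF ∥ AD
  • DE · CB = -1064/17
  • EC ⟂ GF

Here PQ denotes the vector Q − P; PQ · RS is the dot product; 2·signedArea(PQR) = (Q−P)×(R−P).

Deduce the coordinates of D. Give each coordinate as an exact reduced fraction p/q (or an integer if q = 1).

D = (-22/51, 122/51)

1. D_x = -22/51  [AC ∥ DF ∩ CF ∥ AD]
2. D_y = 122/51  [AC ∥ DF ∩ CF ∥ AD]
   → D = (-22/51, 122/51)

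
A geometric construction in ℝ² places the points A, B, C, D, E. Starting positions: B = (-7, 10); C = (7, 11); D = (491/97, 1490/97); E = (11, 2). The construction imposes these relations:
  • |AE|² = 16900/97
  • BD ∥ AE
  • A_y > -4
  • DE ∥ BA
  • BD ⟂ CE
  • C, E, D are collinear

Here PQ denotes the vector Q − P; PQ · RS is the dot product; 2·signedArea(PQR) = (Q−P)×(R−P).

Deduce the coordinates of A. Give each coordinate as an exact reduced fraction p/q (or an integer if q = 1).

1. A_x = -103/97  [BD ∥ AE ∩ DE ∥ BA]
2. A_y = -326/97  [BD ∥ AE ∩ DE ∥ BA]
   → A = (-103/97, -326/97)

A = (-103/97, -326/97)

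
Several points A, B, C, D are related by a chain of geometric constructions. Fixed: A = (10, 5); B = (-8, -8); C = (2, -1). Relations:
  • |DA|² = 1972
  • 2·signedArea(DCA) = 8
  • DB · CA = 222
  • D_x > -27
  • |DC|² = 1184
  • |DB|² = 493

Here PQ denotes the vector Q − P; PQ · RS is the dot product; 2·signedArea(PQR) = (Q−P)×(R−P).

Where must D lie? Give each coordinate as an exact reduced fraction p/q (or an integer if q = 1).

D = (-26, -21)

1. D_x = -26  [2·signedArea(DCA) = 8 ∩ DB · CA = 222]
2. D_y = -21  [2·signedArea(DCA) = 8 ∩ DB · CA = 222]
   → D = (-26, -21)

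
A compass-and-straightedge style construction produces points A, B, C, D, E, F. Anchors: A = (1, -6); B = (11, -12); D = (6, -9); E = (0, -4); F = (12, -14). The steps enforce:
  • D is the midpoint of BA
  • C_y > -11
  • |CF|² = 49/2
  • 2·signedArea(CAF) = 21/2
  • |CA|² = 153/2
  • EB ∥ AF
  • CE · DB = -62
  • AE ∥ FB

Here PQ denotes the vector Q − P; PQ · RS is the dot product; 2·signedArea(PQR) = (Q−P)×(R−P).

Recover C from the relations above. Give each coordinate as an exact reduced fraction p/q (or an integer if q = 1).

1. C_x = 17/2  [2·signedArea(CAF) = 21/2 ∩ CE · DB = -62]
2. C_y = -21/2  [2·signedArea(CAF) = 21/2 ∩ CE · DB = -62]
   → C = (17/2, -21/2)

C = (17/2, -21/2)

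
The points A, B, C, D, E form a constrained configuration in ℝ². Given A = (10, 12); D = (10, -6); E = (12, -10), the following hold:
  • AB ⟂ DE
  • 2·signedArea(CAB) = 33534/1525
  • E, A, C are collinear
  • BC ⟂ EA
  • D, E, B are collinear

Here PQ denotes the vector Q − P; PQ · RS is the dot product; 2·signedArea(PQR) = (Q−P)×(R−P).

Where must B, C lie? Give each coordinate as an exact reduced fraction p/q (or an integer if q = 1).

B = (14/5, 42/5)
C = (3131/305, 2769/305)

1. B_x = 14/5  [D, E, B are collinear ∩ AB ⟂ DE]
2. B_y = 42/5  [D, E, B are collinear ∩ AB ⟂ DE]
   → B = (14/5, 42/5)
3. C_x = 3131/305  [E, A, C are collinear ∩ BC ⟂ EA]
4. C_y = 2769/305  [E, A, C are collinear ∩ BC ⟂ EA]
   → C = (3131/305, 2769/305)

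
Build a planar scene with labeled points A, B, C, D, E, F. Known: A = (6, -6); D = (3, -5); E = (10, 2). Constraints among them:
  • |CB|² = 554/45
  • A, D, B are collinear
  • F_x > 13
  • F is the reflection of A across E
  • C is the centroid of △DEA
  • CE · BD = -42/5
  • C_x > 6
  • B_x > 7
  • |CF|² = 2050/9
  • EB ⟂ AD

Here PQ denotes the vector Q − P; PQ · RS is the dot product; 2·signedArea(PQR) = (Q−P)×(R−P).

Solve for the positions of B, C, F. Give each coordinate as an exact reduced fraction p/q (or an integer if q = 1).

1. B_x = 36/5  [A, D, B are collinear ∩ EB ⟂ AD]
2. B_y = -32/5  [A, D, B are collinear ∩ EB ⟂ AD]
   → B = (36/5, -32/5)
3. C_x = 19/3  [C is the centroid of △DEA]
4. C_y = -3  [C is the centroid of △DEA]
   → C = (19/3, -3)
5. F_x = 14  [F is the reflection of A across E]
6. F_y = 10  [F is the reflection of A across E]
   → F = (14, 10)

B = (36/5, -32/5)
C = (19/3, -3)
F = (14, 10)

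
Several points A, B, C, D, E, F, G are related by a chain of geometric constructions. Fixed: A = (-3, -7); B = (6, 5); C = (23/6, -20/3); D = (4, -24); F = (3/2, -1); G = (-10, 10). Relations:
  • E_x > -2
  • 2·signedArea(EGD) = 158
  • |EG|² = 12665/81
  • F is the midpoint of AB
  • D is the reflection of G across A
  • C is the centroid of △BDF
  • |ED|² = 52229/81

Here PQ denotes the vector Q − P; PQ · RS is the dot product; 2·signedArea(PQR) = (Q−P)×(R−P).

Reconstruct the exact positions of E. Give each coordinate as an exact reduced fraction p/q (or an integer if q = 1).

E = (-14/9, 7/9)

1. E_x = -14/9  [line 34·x + 14·y + 42 = 0 ∩ |EG|² = 12665/81]
2. E_y = 7/9  [line 34·x + 14·y + 42 = 0 ∩ |EG|² = 12665/81]
   → E = (-14/9, 7/9)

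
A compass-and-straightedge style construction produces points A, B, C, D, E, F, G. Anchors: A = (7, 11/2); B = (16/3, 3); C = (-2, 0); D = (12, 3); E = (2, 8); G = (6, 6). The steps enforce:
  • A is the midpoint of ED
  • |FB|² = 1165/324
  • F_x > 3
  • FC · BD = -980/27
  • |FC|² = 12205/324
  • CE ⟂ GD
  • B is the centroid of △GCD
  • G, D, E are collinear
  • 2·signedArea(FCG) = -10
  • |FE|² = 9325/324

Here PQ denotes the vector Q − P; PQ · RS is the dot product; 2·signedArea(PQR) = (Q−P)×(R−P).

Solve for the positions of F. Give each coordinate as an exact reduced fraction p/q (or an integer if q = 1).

1. F_x = 31/9  [2·signedArea(FCG) = -10 ∩ FC · BD = -980/27]
2. F_y = 17/6  [2·signedArea(FCG) = -10 ∩ FC · BD = -980/27]
   → F = (31/9, 17/6)

F = (31/9, 17/6)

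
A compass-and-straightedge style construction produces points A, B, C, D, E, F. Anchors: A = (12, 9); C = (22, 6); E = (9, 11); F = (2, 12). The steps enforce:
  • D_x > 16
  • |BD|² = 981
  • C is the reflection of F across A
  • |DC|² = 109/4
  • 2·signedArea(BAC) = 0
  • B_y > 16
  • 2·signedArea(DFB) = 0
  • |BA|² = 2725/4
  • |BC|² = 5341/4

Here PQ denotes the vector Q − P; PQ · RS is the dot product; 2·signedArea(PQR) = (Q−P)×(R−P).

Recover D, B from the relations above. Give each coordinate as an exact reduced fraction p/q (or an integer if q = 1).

B = (-13, 33/2)
D = (17, 15/2)

1. B_x = -13  [line 3·x + 10·y + -126 = 0 ∩ |BA|² = 2725/4]
2. B_y = 33/2  [line 3·x + 10·y + -126 = 0 ∩ |BA|² = 2725/4]
   → B = (-13, 33/2)
3. D_x = 17  [line -9/2·x + -15·y + 189 = 0 ∩ |BD|² = 981]
4. D_y = 15/2  [line -9/2·x + -15·y + 189 = 0 ∩ |BD|² = 981]
   → D = (17, 15/2)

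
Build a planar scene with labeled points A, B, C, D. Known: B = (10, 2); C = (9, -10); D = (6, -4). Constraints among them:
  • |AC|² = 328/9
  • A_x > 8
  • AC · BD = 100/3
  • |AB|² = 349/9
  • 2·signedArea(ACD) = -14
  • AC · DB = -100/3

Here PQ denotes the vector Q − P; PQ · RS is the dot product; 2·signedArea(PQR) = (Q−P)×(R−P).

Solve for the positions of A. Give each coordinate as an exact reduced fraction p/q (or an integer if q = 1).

1. A_x = 25/3  [AC · DB = -100/3 ∩ 2·signedArea(ACD) = -14]
2. A_y = -4  [AC · DB = -100/3 ∩ 2·signedArea(ACD) = -14]
   → A = (25/3, -4)

A = (25/3, -4)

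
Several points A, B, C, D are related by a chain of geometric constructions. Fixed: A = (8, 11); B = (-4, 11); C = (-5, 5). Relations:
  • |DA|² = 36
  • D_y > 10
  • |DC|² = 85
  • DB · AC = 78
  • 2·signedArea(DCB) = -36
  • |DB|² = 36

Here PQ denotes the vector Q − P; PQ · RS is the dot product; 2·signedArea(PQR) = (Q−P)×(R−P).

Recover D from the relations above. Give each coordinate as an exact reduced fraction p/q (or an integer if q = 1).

D = (2, 11)

1. D_x = 2  [DB · AC = 78 ∩ 2·signedArea(DCB) = -36]
2. D_y = 11  [DB · AC = 78 ∩ 2·signedArea(DCB) = -36]
   → D = (2, 11)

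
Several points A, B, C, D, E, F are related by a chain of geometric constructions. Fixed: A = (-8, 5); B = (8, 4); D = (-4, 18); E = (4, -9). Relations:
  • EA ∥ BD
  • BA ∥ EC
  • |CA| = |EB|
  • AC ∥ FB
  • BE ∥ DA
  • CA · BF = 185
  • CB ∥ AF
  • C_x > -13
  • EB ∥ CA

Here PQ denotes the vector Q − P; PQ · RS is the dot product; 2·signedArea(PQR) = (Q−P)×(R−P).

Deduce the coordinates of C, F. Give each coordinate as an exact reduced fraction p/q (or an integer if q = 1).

C = (-12, -8)
F = (12, 17)

1. C_x = -12  [EB ∥ CA ∩ BA ∥ EC]
2. C_y = -8  [EB ∥ CA ∩ BA ∥ EC]
   → C = (-12, -8)
3. F_x = 12  [AC ∥ FB ∩ CB ∥ AF]
4. F_y = 17  [AC ∥ FB ∩ CB ∥ AF]
   → F = (12, 17)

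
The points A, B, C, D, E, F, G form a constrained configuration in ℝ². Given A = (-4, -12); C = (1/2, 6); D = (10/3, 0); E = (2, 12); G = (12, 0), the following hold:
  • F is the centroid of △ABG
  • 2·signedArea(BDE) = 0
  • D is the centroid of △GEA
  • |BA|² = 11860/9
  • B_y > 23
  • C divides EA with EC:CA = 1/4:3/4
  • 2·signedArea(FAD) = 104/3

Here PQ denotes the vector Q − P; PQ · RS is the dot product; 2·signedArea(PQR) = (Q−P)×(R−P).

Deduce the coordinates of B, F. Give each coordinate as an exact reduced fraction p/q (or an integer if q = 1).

B = (2/3, 24)
F = (26/9, 4)

1. B_x = 2/3  [line -12·x + -4/3·y + 40 = 0 ∩ |BA|² = 11860/9]
2. B_y = 24  [line -12·x + -4/3·y + 40 = 0 ∩ |BA|² = 11860/9]
   → B = (2/3, 24)
3. F_x = 26/9  [F is the centroid of △ABG]
4. F_y = 4  [F is the centroid of △ABG]
   → F = (26/9, 4)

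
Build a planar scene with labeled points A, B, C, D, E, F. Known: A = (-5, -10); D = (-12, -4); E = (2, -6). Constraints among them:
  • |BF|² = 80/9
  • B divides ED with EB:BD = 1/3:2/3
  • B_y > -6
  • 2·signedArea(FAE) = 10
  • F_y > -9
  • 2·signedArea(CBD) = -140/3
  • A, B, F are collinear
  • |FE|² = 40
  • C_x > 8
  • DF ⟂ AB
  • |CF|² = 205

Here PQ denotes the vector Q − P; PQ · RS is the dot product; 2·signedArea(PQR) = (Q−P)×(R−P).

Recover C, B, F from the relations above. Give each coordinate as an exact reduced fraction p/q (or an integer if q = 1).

1. B_x = -8/3  [B divides ED with EB:BD = 1/3:2/3]
2. B_y = -16/3  [B divides ED with EB:BD = 1/3:2/3]
   → B = (-8/3, -16/3)
3. F_x = -4  [A, B, F are collinear ∩ DF ⟂ AB]
4. F_y = -8  [A, B, F are collinear ∩ DF ⟂ AB]
   → F = (-4, -8)
5. C_x = 9  [line -4/3·x + -28/3·y + -20/3 = 0 ∩ |CF|² = 205]
6. C_y = -2  [line -4/3·x + -28/3·y + -20/3 = 0 ∩ |CF|² = 205]
   → C = (9, -2)

B = (-8/3, -16/3)
C = (9, -2)
F = (-4, -8)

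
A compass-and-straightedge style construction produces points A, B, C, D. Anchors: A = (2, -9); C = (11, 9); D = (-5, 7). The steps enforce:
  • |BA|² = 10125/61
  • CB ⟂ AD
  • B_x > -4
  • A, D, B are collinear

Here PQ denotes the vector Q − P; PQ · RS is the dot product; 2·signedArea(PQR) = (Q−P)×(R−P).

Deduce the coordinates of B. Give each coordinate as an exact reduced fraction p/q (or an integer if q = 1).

B = (-193/61, 171/61)

1. B_x = -193/61  [A, D, B are collinear ∩ CB ⟂ AD]
2. B_y = 171/61  [A, D, B are collinear ∩ CB ⟂ AD]
   → B = (-193/61, 171/61)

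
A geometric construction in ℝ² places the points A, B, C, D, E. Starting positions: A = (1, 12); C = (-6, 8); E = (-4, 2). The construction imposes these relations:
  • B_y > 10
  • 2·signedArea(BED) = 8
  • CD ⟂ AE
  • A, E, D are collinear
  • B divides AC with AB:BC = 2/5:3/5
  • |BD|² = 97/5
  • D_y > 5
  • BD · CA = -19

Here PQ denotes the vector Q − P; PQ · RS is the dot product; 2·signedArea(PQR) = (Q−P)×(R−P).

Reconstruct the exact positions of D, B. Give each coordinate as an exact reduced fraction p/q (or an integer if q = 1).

1. D_x = -2  [A, E, D are collinear ∩ CD ⟂ AE]
2. D_y = 6  [A, E, D are collinear ∩ CD ⟂ AE]
   → D = (-2, 6)
3. B_x = -9/5  [B divides AC with AB:BC = 2/5:3/5]
4. B_y = 52/5  [B divides AC with AB:BC = 2/5:3/5]
   → B = (-9/5, 52/5)

B = (-9/5, 52/5)
D = (-2, 6)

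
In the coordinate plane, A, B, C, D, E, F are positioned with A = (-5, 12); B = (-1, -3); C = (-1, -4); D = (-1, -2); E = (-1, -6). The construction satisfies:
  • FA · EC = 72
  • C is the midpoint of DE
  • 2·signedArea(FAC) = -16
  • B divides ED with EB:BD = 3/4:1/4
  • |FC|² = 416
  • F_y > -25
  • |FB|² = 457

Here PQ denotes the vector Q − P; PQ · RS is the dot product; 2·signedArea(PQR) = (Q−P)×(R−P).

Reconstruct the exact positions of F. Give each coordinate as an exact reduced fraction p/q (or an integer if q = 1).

1. F_x = 3  [2·signedArea(FAC) = -16 ∩ FA · EC = 72]
2. F_y = -24  [2·signedArea(FAC) = -16 ∩ FA · EC = 72]
   → F = (3, -24)

F = (3, -24)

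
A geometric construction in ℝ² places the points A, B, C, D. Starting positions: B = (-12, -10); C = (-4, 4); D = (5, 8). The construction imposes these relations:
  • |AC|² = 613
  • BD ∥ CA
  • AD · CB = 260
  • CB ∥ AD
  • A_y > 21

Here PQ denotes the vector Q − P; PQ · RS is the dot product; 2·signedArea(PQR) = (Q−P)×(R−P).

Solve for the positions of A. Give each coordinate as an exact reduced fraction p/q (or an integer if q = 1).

1. A_x = 13  [CB ∥ AD ∩ BD ∥ CA]
2. A_y = 22  [CB ∥ AD ∩ BD ∥ CA]
   → A = (13, 22)

A = (13, 22)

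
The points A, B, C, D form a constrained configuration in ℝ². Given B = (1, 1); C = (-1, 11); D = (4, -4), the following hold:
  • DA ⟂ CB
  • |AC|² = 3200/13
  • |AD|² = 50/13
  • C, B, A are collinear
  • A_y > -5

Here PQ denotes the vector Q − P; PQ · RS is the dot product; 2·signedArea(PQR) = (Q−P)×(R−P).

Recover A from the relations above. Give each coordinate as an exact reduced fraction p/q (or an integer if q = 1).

A = (27/13, -57/13)

1. A_x = 27/13  [C, B, A are collinear ∩ DA ⟂ CB]
2. A_y = -57/13  [C, B, A are collinear ∩ DA ⟂ CB]
   → A = (27/13, -57/13)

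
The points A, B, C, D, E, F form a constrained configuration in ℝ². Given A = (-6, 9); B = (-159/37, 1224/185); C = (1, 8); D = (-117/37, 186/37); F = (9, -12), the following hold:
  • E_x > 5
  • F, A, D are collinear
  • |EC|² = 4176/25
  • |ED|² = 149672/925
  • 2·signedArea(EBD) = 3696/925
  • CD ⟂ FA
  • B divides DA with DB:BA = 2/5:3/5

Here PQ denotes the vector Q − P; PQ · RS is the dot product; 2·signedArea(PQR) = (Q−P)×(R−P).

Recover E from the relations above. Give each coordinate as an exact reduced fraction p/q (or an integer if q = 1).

E = (29/5, -4)

1. E_x = 29/5  [line 294/185·x + 42/37·y + -4326/925 = 0 ∩ |EC|² = 4176/25]
2. E_y = -4  [line 294/185·x + 42/37·y + -4326/925 = 0 ∩ |EC|² = 4176/25]
   → E = (29/5, -4)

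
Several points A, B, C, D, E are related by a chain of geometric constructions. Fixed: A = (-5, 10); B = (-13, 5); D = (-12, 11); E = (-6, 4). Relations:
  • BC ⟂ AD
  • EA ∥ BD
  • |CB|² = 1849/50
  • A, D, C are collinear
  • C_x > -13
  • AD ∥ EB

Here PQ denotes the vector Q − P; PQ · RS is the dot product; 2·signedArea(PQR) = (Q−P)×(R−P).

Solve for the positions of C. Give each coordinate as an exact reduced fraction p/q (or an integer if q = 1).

C = (-607/50, 551/50)

1. C_x = -607/50  [A, D, C are collinear ∩ BC ⟂ AD]
2. C_y = 551/50  [A, D, C are collinear ∩ BC ⟂ AD]
   → C = (-607/50, 551/50)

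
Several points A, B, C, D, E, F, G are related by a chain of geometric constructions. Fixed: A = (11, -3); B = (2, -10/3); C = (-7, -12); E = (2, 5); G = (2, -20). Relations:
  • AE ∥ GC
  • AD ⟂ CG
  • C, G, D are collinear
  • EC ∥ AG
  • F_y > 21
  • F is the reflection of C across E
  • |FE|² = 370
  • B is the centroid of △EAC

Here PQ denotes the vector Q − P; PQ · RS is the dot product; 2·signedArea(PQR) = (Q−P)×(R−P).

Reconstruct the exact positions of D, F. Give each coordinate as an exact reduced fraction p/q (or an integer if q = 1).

D = (-41/29, -492/29)
F = (11, 22)

1. D_x = -41/29  [C, G, D are collinear ∩ AD ⟂ CG]
2. D_y = -492/29  [C, G, D are collinear ∩ AD ⟂ CG]
   → D = (-41/29, -492/29)
3. F_x = 11  [F is the reflection of C across E]
4. F_y = 22  [F is the reflection of C across E]
   → F = (11, 22)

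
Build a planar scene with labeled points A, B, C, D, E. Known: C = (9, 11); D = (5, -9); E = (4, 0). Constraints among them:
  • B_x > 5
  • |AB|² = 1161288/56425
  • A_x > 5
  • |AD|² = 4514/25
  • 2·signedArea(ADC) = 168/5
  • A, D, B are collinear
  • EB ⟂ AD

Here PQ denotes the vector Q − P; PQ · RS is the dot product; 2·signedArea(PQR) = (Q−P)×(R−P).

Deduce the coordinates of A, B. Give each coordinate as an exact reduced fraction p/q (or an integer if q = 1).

A = (6, 22/5)
B = (12780/2257, -280/2257)

1. A_x = 6  [line -20·x + 4·y + 512/5 = 0 ∩ |AD|² = 4514/25]
2. A_y = 22/5  [line -20·x + 4·y + 512/5 = 0 ∩ |AD|² = 4514/25]
   → A = (6, 22/5)
3. B_x = 12780/2257  [A, D, B are collinear ∩ EB ⟂ AD]
4. B_y = -280/2257  [A, D, B are collinear ∩ EB ⟂ AD]
   → B = (12780/2257, -280/2257)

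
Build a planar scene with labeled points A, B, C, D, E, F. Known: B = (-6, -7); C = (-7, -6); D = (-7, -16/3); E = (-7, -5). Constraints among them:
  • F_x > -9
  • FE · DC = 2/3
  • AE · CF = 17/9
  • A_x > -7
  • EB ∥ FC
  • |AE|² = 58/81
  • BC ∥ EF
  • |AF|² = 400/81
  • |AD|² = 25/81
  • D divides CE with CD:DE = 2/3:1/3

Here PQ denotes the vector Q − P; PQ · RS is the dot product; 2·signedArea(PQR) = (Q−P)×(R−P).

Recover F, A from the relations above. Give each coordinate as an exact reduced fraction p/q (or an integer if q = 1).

A = (-20/3, -52/9)
F = (-8, -4)

1. F_x = -8  [EB ∥ FC ∩ BC ∥ EF]
2. F_y = -4  [EB ∥ FC ∩ BC ∥ EF]
   → F = (-8, -4)
3. A_x = -20/3  [line 1·x + -2·y + -44/9 = 0 ∩ |AF|² = 400/81]
4. A_y = -52/9  [line 1·x + -2·y + -44/9 = 0 ∩ |AF|² = 400/81]
   → A = (-20/3, -52/9)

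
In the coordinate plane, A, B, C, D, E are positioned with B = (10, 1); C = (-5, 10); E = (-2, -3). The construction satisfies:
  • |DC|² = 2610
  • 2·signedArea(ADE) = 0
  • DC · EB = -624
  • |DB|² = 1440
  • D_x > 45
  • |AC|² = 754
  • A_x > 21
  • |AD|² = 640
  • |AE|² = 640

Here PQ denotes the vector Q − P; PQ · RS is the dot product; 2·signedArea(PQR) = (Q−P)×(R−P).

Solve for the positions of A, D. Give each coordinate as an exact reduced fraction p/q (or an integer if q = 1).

A = (22, 5)
D = (46, 13)

1. D_x = 46  [line -12·x + -4·y + 604 = 0 ∩ |DB|² = 1440]
2. D_y = 13  [line -12·x + -4·y + 604 = 0 ∩ |DB|² = 1440]
   → D = (46, 13)
3. A_x = 22  [line 16·x + -48·y + -112 = 0 ∩ |AE|² = 640]
4. A_y = 5  [line 16·x + -48·y + -112 = 0 ∩ |AE|² = 640]
   → A = (22, 5)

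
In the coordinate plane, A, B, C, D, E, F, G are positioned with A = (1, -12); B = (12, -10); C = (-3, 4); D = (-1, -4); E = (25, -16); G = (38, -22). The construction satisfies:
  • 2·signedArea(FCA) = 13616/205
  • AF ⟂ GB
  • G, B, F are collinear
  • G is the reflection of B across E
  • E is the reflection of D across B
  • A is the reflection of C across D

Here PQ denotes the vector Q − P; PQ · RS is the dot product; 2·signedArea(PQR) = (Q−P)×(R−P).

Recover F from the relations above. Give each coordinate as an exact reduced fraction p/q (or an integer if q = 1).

F = (757/205, -1264/205)

1. F_x = 757/205  [G, B, F are collinear ∩ AF ⟂ GB]
2. F_y = -1264/205  [G, B, F are collinear ∩ AF ⟂ GB]
   → F = (757/205, -1264/205)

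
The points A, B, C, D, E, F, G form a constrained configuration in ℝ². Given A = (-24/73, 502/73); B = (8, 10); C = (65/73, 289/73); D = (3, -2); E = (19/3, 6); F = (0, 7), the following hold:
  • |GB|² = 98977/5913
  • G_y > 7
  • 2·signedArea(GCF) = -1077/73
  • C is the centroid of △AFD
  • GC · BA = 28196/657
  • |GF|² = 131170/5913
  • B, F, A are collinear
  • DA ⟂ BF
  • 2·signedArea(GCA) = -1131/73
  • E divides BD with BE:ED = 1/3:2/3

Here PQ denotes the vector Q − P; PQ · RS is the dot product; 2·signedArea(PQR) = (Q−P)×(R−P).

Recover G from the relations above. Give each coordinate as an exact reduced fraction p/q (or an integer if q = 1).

G = (3067/657, 1670/219)

1. G_x = 3067/657  [2·signedArea(GCF) = -1077/73 ∩ GC · BA = 28196/657]
2. G_y = 1670/219  [2·signedArea(GCF) = -1077/73 ∩ GC · BA = 28196/657]
   → G = (3067/657, 1670/219)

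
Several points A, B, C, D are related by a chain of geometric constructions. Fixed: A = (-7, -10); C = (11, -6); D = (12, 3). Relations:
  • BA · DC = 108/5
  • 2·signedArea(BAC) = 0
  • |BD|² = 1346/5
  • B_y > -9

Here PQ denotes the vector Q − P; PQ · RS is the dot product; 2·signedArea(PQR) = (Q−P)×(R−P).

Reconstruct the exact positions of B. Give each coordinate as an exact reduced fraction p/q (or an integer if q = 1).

B = (1/5, -42/5)

1. B_x = 1/5  [2·signedArea(BAC) = 0 ∩ BA · DC = 108/5]
2. B_y = -42/5  [2·signedArea(BAC) = 0 ∩ BA · DC = 108/5]
   → B = (1/5, -42/5)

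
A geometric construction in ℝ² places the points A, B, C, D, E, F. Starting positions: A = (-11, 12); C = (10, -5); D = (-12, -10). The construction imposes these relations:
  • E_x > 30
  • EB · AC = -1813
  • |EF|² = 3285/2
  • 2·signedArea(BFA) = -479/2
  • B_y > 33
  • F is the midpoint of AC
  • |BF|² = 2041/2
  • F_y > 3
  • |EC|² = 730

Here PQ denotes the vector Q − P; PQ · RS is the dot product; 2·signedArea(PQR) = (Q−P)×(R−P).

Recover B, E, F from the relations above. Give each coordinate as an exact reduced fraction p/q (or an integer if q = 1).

1. F_x = -1/2  [F is the midpoint of AC]
2. F_y = 7/2  [F is the midpoint of AC]
   → F = (-1/2, 7/2)
3. B_x = -10  [line -17/2·x + -21/2·y + 272 = 0 ∩ |BF|² = 2041/2]
4. B_y = 34  [line -17/2·x + -21/2·y + 272 = 0 ∩ |BF|² = 2041/2]
   → B = (-10, 34)
5. E_x = 31  [line -21·x + 17·y + 1025 = 0 ∩ |EC|² = 730]
6. E_y = -22  [line -21·x + 17·y + 1025 = 0 ∩ |EC|² = 730]
   → E = (31, -22)

B = (-10, 34)
E = (31, -22)
F = (-1/2, 7/2)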